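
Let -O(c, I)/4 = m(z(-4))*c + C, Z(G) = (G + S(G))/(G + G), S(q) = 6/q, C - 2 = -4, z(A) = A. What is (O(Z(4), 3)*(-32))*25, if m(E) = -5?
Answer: -17400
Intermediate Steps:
C = -2 (C = 2 - 4 = -2)
Z(G) = (G + 6/G)/(2*G) (Z(G) = (G + 6/G)/(G + G) = (G + 6/G)/((2*G)) = (G + 6/G)*(1/(2*G)) = (G + 6/G)/(2*G))
O(c, I) = 8 + 20*c (O(c, I) = -4*(-5*c - 2) = -4*(-2 - 5*c) = 8 + 20*c)
(O(Z(4), 3)*(-32))*25 = ((8 + 20*(1/2 + 3/4**2))*(-32))*25 = ((8 + 20*(1/2 + 3*(1/16)))*(-32))*25 = ((8 + 20*(1/2 + 3/16))*(-32))*25 = ((8 + 20*(11/16))*(-32))*25 = ((8 + 55/4)*(-32))*25 = ((87/4)*(-32))*25 = -696*25 = -17400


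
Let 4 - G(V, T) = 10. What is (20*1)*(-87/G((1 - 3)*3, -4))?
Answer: 290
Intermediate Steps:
G(V, T) = -6 (G(V, T) = 4 - 1*10 = 4 - 10 = -6)
(20*1)*(-87/G((1 - 3)*3, -4)) = (20*1)*(-87/(-6)) = 20*(-87*(-⅙)) = 20*(29/2) = 290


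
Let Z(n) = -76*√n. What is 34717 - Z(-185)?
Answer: 34717 + 76*I*√185 ≈ 34717.0 + 1033.7*I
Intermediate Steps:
34717 - Z(-185) = 34717 - (-76)*√(-185) = 34717 - (-76)*I*√185 = 34717 + 76*I*√185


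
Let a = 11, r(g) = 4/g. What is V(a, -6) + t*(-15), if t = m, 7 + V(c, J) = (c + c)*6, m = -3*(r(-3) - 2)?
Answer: -25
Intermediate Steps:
m = 10 (m = -3*(4/(-3) - 2) = -3*(4*(-⅓) - 2) = -3*(-4/3 - 2) = -3*(-10/3) = 10)
V(c, J) = -7 + 12*c (V(c, J) = -7 + (c + c)*6 = -7 + (2*c)*6 = -7 + 12*c)
t = 10
V(a, -6) + t*(-15) = (-7 + 12*11) + 10*(-15) = (-7 + 132) - 150 = 125 - 150 = -25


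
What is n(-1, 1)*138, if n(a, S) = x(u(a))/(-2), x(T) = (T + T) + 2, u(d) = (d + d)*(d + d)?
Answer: -690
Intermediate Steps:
u(d) = 4*d**2 (u(d) = (2*d)*(2*d) = 4*d**2)
x(T) = 2 + 2*T (x(T) = 2*T + 2 = 2 + 2*T)
n(a, S) = -1 - 4*a**2 (n(a, S) = (2 + 2*(4*a**2))/(-2) = (2 + 8*a**2)*(-1/2) = -1 - 4*a**2)
n(-1, 1)*138 = (-1 - 4*(-1)**2)*138 = (-1 - 4*1)*138 = (-1 - 4)*138 = -5*138 = -690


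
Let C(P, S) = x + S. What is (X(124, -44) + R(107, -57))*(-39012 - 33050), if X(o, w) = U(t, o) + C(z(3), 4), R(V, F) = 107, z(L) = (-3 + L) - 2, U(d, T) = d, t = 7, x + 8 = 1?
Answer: -7998882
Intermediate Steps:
x = -7 (x = -8 + 1 = -7)
z(L) = -5 + L
C(P, S) = -7 + S
X(o, w) = 4 (X(o, w) = 7 + (-7 + 4) = 7 - 3 = 4)
(X(124, -44) + R(107, -57))*(-39012 - 33050) = (4 + 107)*(-39012 - 33050) = 111*(-72062) = -7998882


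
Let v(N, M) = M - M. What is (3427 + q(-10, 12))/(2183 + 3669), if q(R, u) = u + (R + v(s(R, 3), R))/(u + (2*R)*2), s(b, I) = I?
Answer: 48151/81928 ≈ 0.58772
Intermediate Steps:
v(N, M) = 0
q(R, u) = u + R/(u + 4*R) (q(R, u) = u + (R + 0)/(u + (2*R)*2) = u + R/(u + 4*R))
(3427 + q(-10, 12))/(2183 + 3669) = (3427 + (-10 + 12² + 4*(-10)*12)/(12 + 4*(-10)))/(2183 + 3669) = (3427 + (-10 + 144 - 480)/(12 - 40))/5852 = (3427 - 346/(-28))*(1/5852) = (3427 - 1/28*(-346))*(1/5852) = (3427 + 173/14)*(1/5852) = (48151/14)*(1/5852) = 48151/81928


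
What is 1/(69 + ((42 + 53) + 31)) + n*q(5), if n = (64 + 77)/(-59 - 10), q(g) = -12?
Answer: 110003/4485 ≈ 24.527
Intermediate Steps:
n = -47/23 (n = 141/(-69) = 141*(-1/69) = -47/23 ≈ -2.0435)
1/(69 + ((42 + 53) + 31)) + n*q(5) = 1/(69 + ((42 + 53) + 31)) - 47/23*(-12) = 1/(69 + (95 + 31)) + 564/23 = 1/(69 + 126) + 564/23 = 1/195 + 564/23 = 110003/4485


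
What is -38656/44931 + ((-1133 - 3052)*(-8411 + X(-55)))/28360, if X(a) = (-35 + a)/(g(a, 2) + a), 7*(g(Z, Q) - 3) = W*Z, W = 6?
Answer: 54836611006945/44216237652 ≈ 1240.2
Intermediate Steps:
g(Z, Q) = 3 + 6*Z/7 (g(Z, Q) = 3 + (6*Z)/7 = 3 + 6*Z/7)
X(a) = (-35 + a)/(3 + 13*a/7) (X(a) = (-35 + a)/((3 + 6*a/7) + a) = (-35 + a)/(3 + 13*a/7))
-38656/44931 + ((-1133 - 3052)*(-8411 + X(-55)))/28360 = -38656/44931 + ((-1133 - 3052)*(-8411 + 7*(-35 - 55)/(21 + 13*(-55))))/28360 = -38656*1/44931 - 4185*(-8411 + 7*(-90)/(21 - 715))*(1/28360) = -38656/44931 - 4185*(-8411 + 7*(-90)/(-694))*(1/28360) = -38656/44931 - 4185*(-8411 + 7*(-1/694)*(-90))*(1/28360) = -38656/44931 - 4185*(-8411 + 315/347)*(1/28360) = -38656/44931 - 4185*(-2918302/347)*(1/28360) = -38656/44931 + (12213093870/347)*(1/28360) = -38656/44931 + 1221309387/984092 = 54836611006945/44216237652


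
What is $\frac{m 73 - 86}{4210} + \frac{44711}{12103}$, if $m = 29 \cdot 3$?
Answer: $\frac{52811721}{10190726} \approx 5.1823$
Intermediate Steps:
$m = 87$
$\frac{m 73 - 86}{4210} + \frac{44711}{12103} = \frac{87 \cdot 73 - 86}{4210} + \frac{44711}{12103} = \left(6351 - 86\right) \frac{1}{4210} + 44711 \cdot \frac{1}{12103} = 6265 \cdot \frac{1}{4210} + \frac{44711}{12103} = \frac{1253}{842} + \frac{44711}{12103} = \frac{52811721}{10190726}$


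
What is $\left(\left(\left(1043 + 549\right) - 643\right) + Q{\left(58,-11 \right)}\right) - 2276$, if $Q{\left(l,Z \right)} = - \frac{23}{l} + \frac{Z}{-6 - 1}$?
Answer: $- \frac{538285}{406} \approx -1325.8$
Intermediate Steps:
$Q{\left(l,Z \right)} = - \frac{23}{l} - \frac{Z}{7}$ ($Q{\left(l,Z \right)} = - \frac{23}{l} + \frac{Z}{-7} = - \frac{23}{l} + Z \left(- \frac{1}{7}\right) = - \frac{23}{l} - \frac{Z}{7}$)
$\left(\left(\left(1043 + 549\right) - 643\right) + Q{\left(58,-11 \right)}\right) - 2276 = \left(\left(\left(1043 + 549\right) - 643\right) - \left(- \frac{11}{7} + \frac{23}{58}\right)\right) - 2276 = \left(\left(1592 - 643\right) + \left(\left(-23\right) \frac{1}{58} + \frac{11}{7}\right)\right) - 2276 = \left(949 + \left(- \frac{23}{58} + \frac{11}{7}\right)\right) - 2276 = \left(949 + \frac{477}{406}\right) - 2276 = \frac{385771}{406} - 2276 = - \frac{538285}{406}$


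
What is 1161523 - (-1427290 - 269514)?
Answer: 2858327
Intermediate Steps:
1161523 - (-1427290 - 269514) = 1161523 - 1*(-1696804) = 1161523 + 1696804 = 2858327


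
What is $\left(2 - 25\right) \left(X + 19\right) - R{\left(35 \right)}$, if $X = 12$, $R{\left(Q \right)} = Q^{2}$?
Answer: $-1938$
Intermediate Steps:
$\left(2 - 25\right) \left(X + 19\right) - R{\left(35 \right)} = \left(2 - 25\right) \left(12 + 19\right) - 35^{2} = \left(2 - 25\right) 31 - 1225 = \left(-23\right) 31 - 1225 = -713 - 1225 = -1938$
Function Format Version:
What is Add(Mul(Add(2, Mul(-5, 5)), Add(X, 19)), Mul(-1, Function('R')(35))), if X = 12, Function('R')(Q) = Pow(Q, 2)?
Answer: -1938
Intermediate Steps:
Add(Mul(Add(2, Mul(-5, 5)), Add(X, 19)), Mul(-1, Function('R')(35))) = Add(Mul(Add(2, Mul(-5, 5)), Add(12, 19)), Mul(-1, Pow(35, 2))) = Add(Mul(Add(2, -25), 31), Mul(-1, 1225)) = Add(Mul(-23, 31), -1225) = Add(-713, -1225) = -1938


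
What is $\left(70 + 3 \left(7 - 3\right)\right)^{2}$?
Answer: $6724$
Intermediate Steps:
$\left(70 + 3 \left(7 - 3\right)\right)^{2} = \left(70 + 3 \cdot 4\right)^{2} = \left(70 + 12\right)^{2} = 82^{2} = 6724$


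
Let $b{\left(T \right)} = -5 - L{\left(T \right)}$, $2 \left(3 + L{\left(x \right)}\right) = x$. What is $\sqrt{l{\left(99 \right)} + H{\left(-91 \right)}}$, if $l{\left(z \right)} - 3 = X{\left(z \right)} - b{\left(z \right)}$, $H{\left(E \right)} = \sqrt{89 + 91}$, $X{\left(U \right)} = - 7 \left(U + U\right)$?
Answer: $\frac{\sqrt{-5326 + 24 \sqrt{5}}}{2} \approx 36.305 i$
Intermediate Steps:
$L{\left(x \right)} = -3 + \frac{x}{2}$
$b{\left(T \right)} = -2 - \frac{T}{2}$ ($b{\left(T \right)} = -5 - \left(-3 + \frac{T}{2}\right) = -2 - \frac{T}{2}$)
$X{\left(U \right)} = - 14 U$ ($X{\left(U \right)} = - 7 \cdot 2 U = - 14 U$)
$H{\left(E \right)} = 6 \sqrt{5}$ ($H{\left(E \right)} = \sqrt{180} = 6 \sqrt{5}$)
$l{\left(z \right)} = 5 - \frac{27 z}{2}$ ($l{\left(z \right)} = 3 - \left(-2 + \frac{27 z}{2}\right) = 5 - \frac{27 z}{2}$)
$\sqrt{l{\left(99 \right)} + H{\left(-91 \right)}} = \sqrt{\left(5 - \frac{2673}{2}\right) + 6 \sqrt{5}} = \sqrt{- \frac{2663}{2} + 6 \sqrt{5}}$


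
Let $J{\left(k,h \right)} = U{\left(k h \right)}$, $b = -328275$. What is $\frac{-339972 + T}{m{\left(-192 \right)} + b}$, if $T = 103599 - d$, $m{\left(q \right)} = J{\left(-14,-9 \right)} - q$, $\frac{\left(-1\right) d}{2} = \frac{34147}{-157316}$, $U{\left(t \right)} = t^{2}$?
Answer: $\frac{18592661581}{24557578206} \approx 0.7571$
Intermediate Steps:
$J{\left(k,h \right)} = h^{2} k^{2}$ ($J{\left(k,h \right)} = \left(k h\right)^{2} = \left(h k\right)^{2} = h^{2} k^{2}$)
$d = \frac{34147}{78658}$ ($d = - 2 \frac{34147}{-157316} = - 2 \cdot 34147 \left(- \frac{1}{157316}\right) = \left(-2\right) \left(- \frac{34147}{157316}\right) = \frac{34147}{78658} \approx 0.43412$)
$m{\left(q \right)} = 15876 - q$ ($m{\left(q \right)} = \left(-9\right)^{2} \left(-14\right)^{2} - q = 81 \cdot 196 - q = 15876 - q$)
$T = \frac{8148855995}{78658}$ ($T = 103599 - \frac{34147}{78658} = \frac{8148855995}{78658} \approx 1.036 \cdot 10^{5}$)
$\frac{-339972 + T}{m{\left(-192 \right)} + b} = \frac{-339972 + \frac{8148855995}{78658}}{\left(15876 - -192\right) - 328275} = - \frac{18592661581}{78658 \left(\left(15876 + 192\right) - 328275\right)} = - \frac{18592661581}{78658 \left(16068 - 328275\right)} = - \frac{18592661581}{78658 \left(-312207\right)} = \left(- \frac{18592661581}{78658}\right) \left(- \frac{1}{312207}\right) = \frac{18592661581}{24557578206}$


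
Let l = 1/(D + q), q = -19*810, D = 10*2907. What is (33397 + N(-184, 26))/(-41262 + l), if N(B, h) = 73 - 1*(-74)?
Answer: -65554560/80637737 ≈ -0.81295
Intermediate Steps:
D = 29070
q = -15390
N(B, h) = 147 (N(B, h) = 73 + 74 = 147)
l = 1/13680 (l = 1/(29070 - 15390) = 1/13680 ≈ 7.3099e-5)
(33397 + N(-184, 26))/(-41262 + l) = (33397 + 147)/(-41262 + 1/13680) = 33544/(-564464159/13680) = 33544*(-13680/564464159) = -65554560/80637737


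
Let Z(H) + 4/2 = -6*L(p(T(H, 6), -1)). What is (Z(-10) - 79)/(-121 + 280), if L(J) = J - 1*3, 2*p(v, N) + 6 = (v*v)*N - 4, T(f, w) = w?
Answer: 25/53 ≈ 0.47170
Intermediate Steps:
p(v, N) = -5 + N*v**2/2 (p(v, N) = -3 + ((v*v)*N - 4)/2 = -3 + (v**2*N - 4)/2 = -3 + (N*v**2 - 4)/2 = -3 + (-4 + N*v**2)/2 = -3 + (-2 + N*v**2/2) = -5 + N*v**2/2)
L(J) = -3 + J (L(J) = J - 3 = -3 + J)
Z(H) = 154 (Z(H) = -2 - 6*(-3 + (-5 + (1/2)*(-1)*6**2)) = -2 - 6*(-3 + (-5 + (1/2)*(-1)*36)) = -2 - 6*(-3 + (-5 - 18)) = -2 - 6*(-3 - 23) = -2 - 6*(-26) = -2 + 156 = 154)
(Z(-10) - 79)/(-121 + 280) = (154 - 79)/(-121 + 280) = 75/159 = 75*(1/159) = 25/53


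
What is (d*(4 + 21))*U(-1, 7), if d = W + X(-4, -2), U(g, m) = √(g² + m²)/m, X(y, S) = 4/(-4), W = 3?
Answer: 250*√2/7 ≈ 50.508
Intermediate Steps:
X(y, S) = -1 (X(y, S) = 4*(-¼) = -1)
U(g, m) = √(g² + m²)/m
d = 2 (d = 3 - 1 = 2)
(d*(4 + 21))*U(-1, 7) = (2*(4 + 21))*(√((-1)² + 7²)/7) = (2*25)*(√(1 + 49)/7) = 50*(√50/7) = 50*((5*√2)/7) = 50*(5*√2/7) = 250*√2/7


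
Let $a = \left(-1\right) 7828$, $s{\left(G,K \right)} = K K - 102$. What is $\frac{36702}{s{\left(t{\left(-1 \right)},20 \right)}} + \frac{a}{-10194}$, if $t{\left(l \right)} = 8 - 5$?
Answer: $\frac{94118233}{759453} \approx 123.93$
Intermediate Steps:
$t{\left(l \right)} = 3$ ($t{\left(l \right)} = 8 - 5 = 3$)
$s{\left(G,K \right)} = -102 + K^{2}$ ($s{\left(G,K \right)} = K^{2} - 102 = -102 + K^{2}$)
$a = -7828$
$\frac{36702}{s{\left(t{\left(-1 \right)},20 \right)}} + \frac{a}{-10194} = \frac{36702}{-102 + 20^{2}} - \frac{7828}{-10194} = \frac{36702}{-102 + 400} - - \frac{3914}{5097} = \frac{36702}{298} + \frac{3914}{5097} = 36702 \cdot \frac{1}{298} + \frac{3914}{5097} = \frac{18351}{149} + \frac{3914}{5097} = \frac{94118233}{759453}$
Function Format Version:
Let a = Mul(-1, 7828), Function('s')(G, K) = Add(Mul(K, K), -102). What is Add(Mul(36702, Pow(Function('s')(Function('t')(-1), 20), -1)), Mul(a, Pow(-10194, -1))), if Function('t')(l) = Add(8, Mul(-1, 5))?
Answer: Rational(94118233, 759453) ≈ 123.93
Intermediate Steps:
Function('t')(l) = 3 (Function('t')(l) = Add(8, -5) = 3)
Function('s')(G, K) = Add(-102, Pow(K, 2)) (Function('s')(G, K) = Add(Pow(K, 2), -102) = Add(-102, Pow(K, 2)))
a = -7828
Add(Mul(36702, Pow(Function('s')(Function('t')(-1), 20), -1)), Mul(a, Pow(-10194, -1))) = Add(Mul(36702, Pow(Add(-102, Pow(20, 2)), -1)), Mul(-7828, Pow(-10194, -1))) = Add(Mul(36702, Pow(Add(-102, 400), -1)), Mul(-7828, Rational(-1, 10194))) = Add(Mul(36702, Pow(298, -1)), Rational(3914, 5097)) = Add(Mul(36702, Rational(1, 298)), Rational(3914, 5097)) = Add(Rational(18351, 149), Rational(3914, 5097)) = Rational(94118233, 759453)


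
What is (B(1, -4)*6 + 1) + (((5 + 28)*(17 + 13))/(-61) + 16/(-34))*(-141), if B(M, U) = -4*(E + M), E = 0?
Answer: 2417987/1037 ≈ 2331.7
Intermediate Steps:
B(M, U) = -4*M (B(M, U) = -4*(0 + M) = -4*M)
(B(1, -4)*6 + 1) + (((5 + 28)*(17 + 13))/(-61) + 16/(-34))*(-141) = (-4*1*6 + 1) + (((5 + 28)*(17 + 13))/(-61) + 16/(-34))*(-141) = (-4*6 + 1) + ((33*30)*(-1/61) + 16*(-1/34))*(-141) = (-24 + 1) + (990*(-1/61) - 8/17)*(-141) = -23 + (-990/61 - 8/17)*(-141) = -23 - 17318/1037*(-141) = -23 + 2441838/1037 = 2417987/1037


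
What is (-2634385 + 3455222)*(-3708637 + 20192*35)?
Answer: -2464084544529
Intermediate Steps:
(-2634385 + 3455222)*(-3708637 + 20192*35) = 820837*(-3708637 + 706720) = 820837*(-3001917) = -2464084544529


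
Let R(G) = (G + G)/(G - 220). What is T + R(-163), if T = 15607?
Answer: 5977807/383 ≈ 15608.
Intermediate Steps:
R(G) = 2*G/(-220 + G) (R(G) = (2*G)/(-220 + G) = 2*G/(-220 + G))
T + R(-163) = 15607 + 2*(-163)/(-220 - 163) = 15607 + 2*(-163)/(-383) = 15607 + 2*(-163)*(-1/383) = 15607 + 326/383 = 5977807/383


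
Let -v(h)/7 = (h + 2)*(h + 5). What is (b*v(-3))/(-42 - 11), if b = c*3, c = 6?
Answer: -252/53 ≈ -4.7547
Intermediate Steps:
v(h) = -7*(2 + h)*(5 + h) (v(h) = -7*(h + 2)*(h + 5) = -7*(2 + h)*(5 + h))
b = 18 (b = 6*3 = 18)
(b*v(-3))/(-42 - 11) = (18*(-70 - 49*(-3) - 7*(-3)²))/(-42 - 11) = (18*(-70 + 147 - 7*9))/(-53) = (18*(-70 + 147 - 63))*(-1/53) = (18*14)*(-1/53) = 252*(-1/53) = -252/53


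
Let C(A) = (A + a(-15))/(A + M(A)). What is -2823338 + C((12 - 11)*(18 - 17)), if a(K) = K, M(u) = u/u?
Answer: -2823345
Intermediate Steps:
M(u) = 1
C(A) = (-15 + A)/(1 + A) (C(A) = (A - 15)/(A + 1) = (-15 + A)/(1 + A))
-2823338 + C((12 - 11)*(18 - 17)) = -2823338 + (-15 + (12 - 11)*(18 - 17))/(1 + (12 - 11)*(18 - 17)) = -2823338 + (-15 + 1*1)/(1 + 1*1) = -2823338 + (-15 + 1)/(1 + 1) = -2823338 - 14/2 = -2823338 + (½)*(-14) = -2823338 - 7 = -2823345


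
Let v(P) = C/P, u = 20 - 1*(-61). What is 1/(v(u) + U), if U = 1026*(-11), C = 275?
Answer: -81/913891 ≈ -8.8632e-5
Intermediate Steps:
U = -11286
u = 81 (u = 20 + 61 = 81)
v(P) = 275/P
1/(v(u) + U) = 1/(275/81 - 11286) = 1/(-913891/81) = -81/913891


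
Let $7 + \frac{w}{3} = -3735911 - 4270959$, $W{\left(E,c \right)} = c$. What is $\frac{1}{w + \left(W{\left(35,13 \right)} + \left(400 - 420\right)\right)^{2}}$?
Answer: $- \frac{1}{24020582} \approx -4.1631 \cdot 10^{-8}$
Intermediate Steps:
$w = -24020631$ ($w = -21 + 3 \left(-3735911 - 4270959\right) = -21 + 3 \left(-8006870\right) = -21 - 24020610 = -24020631$)
$\frac{1}{w + \left(W{\left(35,13 \right)} + \left(400 - 420\right)\right)^{2}} = \frac{1}{-24020631 + \left(13 + \left(400 - 420\right)\right)^{2}} = \frac{1}{-24020631 + \left(13 - 20\right)^{2}} = \frac{1}{-24020631 + \left(-7\right)^{2}} = \frac{1}{-24020631 + 49} = \frac{1}{-24020582} = - \frac{1}{24020582}$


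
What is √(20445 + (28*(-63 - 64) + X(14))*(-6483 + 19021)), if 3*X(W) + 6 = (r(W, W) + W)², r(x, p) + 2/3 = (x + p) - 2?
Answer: I*√3088033143/9 ≈ 6174.5*I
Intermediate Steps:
r(x, p) = -8/3 + p + x (r(x, p) = -⅔ + ((x + p) - 2) = -⅔ + ((p + x) - 2) = -⅔ + (-2 + p + x) = -8/3 + p + x)
X(W) = -2 + (-8/3 + 3*W)²/3 (X(W) = -2 + ((-8/3 + W + W) + W)²/3 = -2 + ((-8/3 + 2*W) + W)²/3 = -2 + (-8/3 + 3*W)²/3)
√(20445 + (28*(-63 - 64) + X(14))*(-6483 + 19021)) = √(20445 + (28*(-63 - 64) + (-2 + (-8 + 9*14)²/27))*(-6483 + 19021)) = √(20445 + (28*(-127) + (-2 + (-8 + 126)²/27))*12538) = √(20445 + (-3556 + (-2 + (1/27)*118²))*12538) = √(20445 + (-3556 + (-2 + (1/27)*13924))*12538) = √(20445 + (-3556 + (-2 + 13924/27))*12538) = √(20445 + (-3556 + 13870/27)*12538) = √(20445 - 82142/27*12538) = √(20445 - 1029896396/27) = √(-1029344381/27) = I*√3088033143/9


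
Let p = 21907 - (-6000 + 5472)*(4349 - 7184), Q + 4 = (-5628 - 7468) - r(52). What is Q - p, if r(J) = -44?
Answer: 1461917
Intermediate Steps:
Q = -13056 (Q = -4 + ((-5628 - 7468) - 1*(-44)) = -4 + (-13096 + 44) = -4 - 13052 = -13056)
p = -1474973 (p = 21907 - (-528)*(-2835) = 21907 - 1*1496880 = 21907 - 1496880 = -1474973)
Q - p = -13056 - 1*(-1474973) = -13056 + 1474973 = 1461917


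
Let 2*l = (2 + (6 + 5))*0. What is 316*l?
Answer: 0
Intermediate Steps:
l = 0 (l = ((2 + (6 + 5))*0)/2 = ((2 + 11)*0)/2 = (13*0)/2 = (1/2)*0 = 0)
316*l = 316*0 = 0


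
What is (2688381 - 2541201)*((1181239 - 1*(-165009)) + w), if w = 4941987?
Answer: 925502427300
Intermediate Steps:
(2688381 - 2541201)*((1181239 - 1*(-165009)) + w) = (2688381 - 2541201)*((1181239 - 1*(-165009)) + 4941987) = 147180*((1181239 + 165009) + 4941987) = 147180*(1346248 + 4941987) = 147180*6288235 = 925502427300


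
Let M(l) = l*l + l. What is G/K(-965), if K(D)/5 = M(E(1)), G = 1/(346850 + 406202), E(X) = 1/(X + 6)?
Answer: 49/30122080 ≈ 1.6267e-6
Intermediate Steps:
E(X) = 1/(6 + X)
M(l) = l + l**2 (M(l) = l**2 + l = l + l**2)
G = 1/753052 ≈ 1.3279e-6
K(D) = 40/49 (K(D) = 5*((1 + 1/(6 + 1))/(6 + 1)) = 5*((1 + 1/7)/7) = 5*((1/7)*(8/7)) = 5*(8/49) = 40/49)
G/K(-965) = 1/(753052*(40/49)) = (1/753052)*(49/40) = 49/30122080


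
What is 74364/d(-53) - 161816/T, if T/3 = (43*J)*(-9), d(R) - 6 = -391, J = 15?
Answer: -49309996/268191 ≈ -183.86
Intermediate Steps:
d(R) = -385 (d(R) = 6 - 391 = -385)
T = -17415 (T = 3*((43*15)*(-9)) = 3*(645*(-9)) = 3*(-5805) = -17415)
74364/d(-53) - 161816/T = 74364/(-385) - 161816/(-17415) = 74364*(-1/385) - 161816*(-1/17415) = -74364/385 + 161816/17415 = -49309996/268191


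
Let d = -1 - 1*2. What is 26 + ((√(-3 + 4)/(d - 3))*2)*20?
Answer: 58/3 ≈ 19.333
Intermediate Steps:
d = -3 (d = -1 - 2 = -3)
26 + ((√(-3 + 4)/(d - 3))*2)*20 = 26 + ((√(-3 + 4)/(-3 - 3))*2)*20 = 26 + ((√1/(-6))*2)*20 = 26 + ((1*(-⅙))*2)*20 = 26 - ⅙*2*20 = 26 - ⅓*20 = 26 - 20/3 = 58/3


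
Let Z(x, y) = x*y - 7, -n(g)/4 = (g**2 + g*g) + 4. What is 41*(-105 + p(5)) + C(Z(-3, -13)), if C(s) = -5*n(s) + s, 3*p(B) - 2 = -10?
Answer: 109973/3 ≈ 36658.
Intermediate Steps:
n(g) = -16 - 8*g**2 (n(g) = -4*((g**2 + g*g) + 4) = -4*((g**2 + g**2) + 4) = -4*(2*g**2 + 4) = -4*(4 + 2*g**2) = -16 - 8*g**2)
p(B) = -8/3 (p(B) = 2/3 + (1/3)*(-10) = 2/3 - 10/3 = -8/3)
Z(x, y) = -7 + x*y
C(s) = 80 + s + 40*s**2 (C(s) = -5*(-16 - 8*s**2) + s = (80 + 40*s**2) + s = 80 + s + 40*s**2)
41*(-105 + p(5)) + C(Z(-3, -13)) = 41*(-105 - 8/3) + (80 + (-7 - 3*(-13)) + 40*(-7 - 3*(-13))**2) = 41*(-323/3) + (80 + (-7 + 39) + 40*(-7 + 39)**2) = -13243/3 + (80 + 32 + 40*32**2) = -13243/3 + (80 + 32 + 40*1024) = -13243/3 + (80 + 32 + 40960) = -13243/3 + 41072 = 109973/3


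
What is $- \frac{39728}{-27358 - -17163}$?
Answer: $\frac{39728}{10195} \approx 3.8968$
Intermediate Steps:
$- \frac{39728}{-27358 - -17163} = - \frac{39728}{-27358 + 17163} = - \frac{39728}{-10195} = \left(-39728\right) \left(- \frac{1}{10195}\right) = \frac{39728}{10195}$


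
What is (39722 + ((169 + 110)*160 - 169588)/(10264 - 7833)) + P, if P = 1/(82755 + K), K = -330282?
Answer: 23871314271887/601738137 ≈ 39671.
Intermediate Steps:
P = -1/247527 (P = 1/(82755 - 330282) = 1/(-247527) = -1/247527 ≈ -4.0400e-6)
(39722 + ((169 + 110)*160 - 169588)/(10264 - 7833)) + P = (39722 + ((169 + 110)*160 - 169588)/(10264 - 7833)) - 1/247527 = (39722 + (279*160 - 169588)/2431) - 1/247527 = (39722 + (44640 - 169588)*(1/2431)) - 1/247527 = (39722 - 124948*1/2431) - 1/247527 = (39722 - 124948/2431) - 1/247527 = 96439234/2431 - 1/247527 = 23871314271887/601738137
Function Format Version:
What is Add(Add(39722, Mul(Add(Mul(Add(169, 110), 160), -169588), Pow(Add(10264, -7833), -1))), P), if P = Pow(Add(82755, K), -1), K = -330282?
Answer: Rational(23871314271887, 601738137) ≈ 39671.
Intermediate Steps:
P = Rational(-1, 247527) (P = Pow(Add(82755, -330282), -1) = Pow(-247527, -1) = Rational(-1, 247527) ≈ -4.0400e-6)
Add(Add(39722, Mul(Add(Mul(Add(169, 110), 160), -169588), Pow(Add(10264, -7833), -1))), P) = Add(Add(39722, Mul(Add(Mul(Add(169, 110), 160), -169588), Pow(Add(10264, -7833), -1))), Rational(-1, 247527)) = Add(Add(39722, Mul(Add(Mul(279, 160), -169588), Pow(2431, -1))), Rational(-1, 247527)) = Add(Add(39722, Mul(Add(44640, -169588), Rational(1, 2431))), Rational(-1, 247527)) = Add(Add(39722, Mul(-124948, Rational(1, 2431))), Rational(-1, 247527)) = Add(Add(39722, Rational(-124948, 2431)), Rational(-1, 247527)) = Add(Rational(96439234, 2431), Rational(-1, 247527)) = Rational(23871314271887, 601738137)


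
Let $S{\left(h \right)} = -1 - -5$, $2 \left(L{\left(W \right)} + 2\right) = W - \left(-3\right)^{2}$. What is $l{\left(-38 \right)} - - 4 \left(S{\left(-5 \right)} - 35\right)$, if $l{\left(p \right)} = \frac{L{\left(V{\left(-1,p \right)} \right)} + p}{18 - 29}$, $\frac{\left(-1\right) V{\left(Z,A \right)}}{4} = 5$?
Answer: $- \frac{2619}{22} \approx -119.05$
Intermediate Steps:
$V{\left(Z,A \right)} = -20$ ($V{\left(Z,A \right)} = \left(-4\right) 5 = -20$)
$L{\left(W \right)} = - \frac{13}{2} + \frac{W}{2}$ ($L{\left(W \right)} = -2 + \frac{W - \left(-3\right)^{2}}{2} = -2 + \frac{W - 9}{2} = -2 + \frac{-9 + W}{2} = -2 + \left(- \frac{9}{2} + \frac{W}{2}\right) = - \frac{13}{2} + \frac{W}{2}$)
$S{\left(h \right)} = 4$ ($S{\left(h \right)} = -1 + 5 = 4$)
$l{\left(p \right)} = \frac{3}{2} - \frac{p}{11}$ ($l{\left(p \right)} = \frac{\left(- \frac{13}{2} + \frac{1}{2} \left(-20\right)\right) + p}{18 - 29} = \frac{\left(- \frac{13}{2} - 10\right) + p}{-11} = \left(- \frac{33}{2} + p\right) \left(- \frac{1}{11}\right) = \frac{3}{2} - \frac{p}{11}$)
$l{\left(-38 \right)} - - 4 \left(S{\left(-5 \right)} - 35\right) = \left(\frac{3}{2} - - \frac{38}{11}\right) - - 4 \left(4 - 35\right) = \left(\frac{3}{2} + \frac{38}{11}\right) - \left(-4\right) \left(-31\right) = \frac{109}{22} - 124 = - \frac{2619}{22}$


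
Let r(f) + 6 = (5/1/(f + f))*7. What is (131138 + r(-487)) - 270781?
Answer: -173739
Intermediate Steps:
r(f) = -6 + 70*f (r(f) = -6 + (5/1/(f + f))*7 = -6 + (5/1/(2*f))*7 = -6 + (5/(1/(2*f)))*7 = -6 + ((2*f)*5)*7 = -6 + (10*f)*7 = -6 + 70*f)
(131138 + r(-487)) - 270781 = (131138 + (-6 + 70*(-487))) - 270781 = (131138 + (-6 - 34090)) - 270781 = (131138 - 34096) - 270781 = 97042 - 270781 = -173739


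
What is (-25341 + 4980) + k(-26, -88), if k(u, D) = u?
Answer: -20387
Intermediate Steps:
(-25341 + 4980) + k(-26, -88) = (-25341 + 4980) - 26 = -20361 - 26 = -20387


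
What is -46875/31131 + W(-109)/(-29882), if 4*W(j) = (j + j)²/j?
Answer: -465775157/310085514 ≈ -1.5021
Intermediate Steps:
W(j) = j (W(j) = ((j + j)²/j)/4 = ((2*j)²/j)/4 = ((4*j²)/j)/4 = (4*j)/4 = j)
-46875/31131 + W(-109)/(-29882) = -46875/31131 - 109/(-29882) = -46875*1/31131 - 109*(-1/29882) = -15625/10377 + 109/29882 = -465775157/310085514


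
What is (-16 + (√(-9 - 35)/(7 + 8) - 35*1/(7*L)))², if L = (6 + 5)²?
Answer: 847039021/3294225 - 2588*I*√11/605 ≈ 257.13 - 14.187*I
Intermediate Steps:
L = 121 (L = 11² = 121)
(-16 + (√(-9 - 35)/(7 + 8) - 35*1/(7*L)))² = (-16 + (√(-9 - 35)/(7 + 8) - 35/(121*7)))² = (-16 + (√(-44)/15 - 35/847))² = (-16 + ((2*I*√11)*(1/15) - 35*1/847))² = (-16 + (2*I*√11/15 - 5/121))² = (-16 + (-5/121 + 2*I*√11/15))² = (-1941/121 + 2*I*√11/15)²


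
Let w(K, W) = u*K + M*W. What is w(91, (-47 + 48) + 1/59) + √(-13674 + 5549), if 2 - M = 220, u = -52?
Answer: -292268/59 + 25*I*√13 ≈ -4953.7 + 90.139*I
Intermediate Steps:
M = -218 (M = 2 - 1*220 = 2 - 220 = -218)
w(K, W) = -218*W - 52*K (w(K, W) = -52*K - 218*W = -218*W - 52*K)
w(91, (-47 + 48) + 1/59) + √(-13674 + 5549) = (-218*((-47 + 48) + 1/59) - 52*91) + √(-13674 + 5549) = (-218*(1 + 1/59) - 4732) + √(-8125) = (-218*60/59 - 4732) + 25*I*√13 = (-13080/59 - 4732) + 25*I*√13 = -292268/59 + 25*I*√13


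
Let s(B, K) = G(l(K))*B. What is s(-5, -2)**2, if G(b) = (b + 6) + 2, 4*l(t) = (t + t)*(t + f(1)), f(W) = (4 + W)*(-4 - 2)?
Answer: 40000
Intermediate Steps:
f(W) = -24 - 6*W (f(W) = (4 + W)*(-6) = -24 - 6*W)
l(t) = t*(-30 + t)/2 (l(t) = ((t + t)*(t + (-24 - 6*1)))/4 = ((2*t)*(t + (-24 - 6)))/4 = ((2*t)*(t - 30))/4 = ((2*t)*(-30 + t))/4 = (2*t*(-30 + t))/4 = t*(-30 + t)/2)
G(b) = 8 + b (G(b) = (6 + b) + 2 = 8 + b)
s(B, K) = B*(8 + K*(-30 + K)/2) (s(B, K) = (8 + K*(-30 + K)/2)*B = B*(8 + K*(-30 + K)/2))
s(-5, -2)**2 = ((1/2)*(-5)*(16 - 2*(-30 - 2)))**2 = ((1/2)*(-5)*(16 - 2*(-32)))**2 = ((1/2)*(-5)*(16 + 64))**2 = ((1/2)*(-5)*80)**2 = (-200)**2 = 40000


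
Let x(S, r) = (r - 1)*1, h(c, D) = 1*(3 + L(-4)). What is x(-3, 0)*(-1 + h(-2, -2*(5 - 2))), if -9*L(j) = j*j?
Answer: -2/9 ≈ -0.22222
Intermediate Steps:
L(j) = -j²/9 (L(j) = -j*j/9 = -j²/9)
h(c, D) = 11/9 (h(c, D) = 1*(3 - ⅑*(-4)²) = 1*(3 - ⅑*16) = 1*(3 - 16/9) = 1*(11/9) = 11/9)
x(S, r) = -1 + r (x(S, r) = (-1 + r)*1 = -1 + r)
x(-3, 0)*(-1 + h(-2, -2*(5 - 2))) = (-1 + 0)*(-1 + 11/9) = -1*2/9 = -2/9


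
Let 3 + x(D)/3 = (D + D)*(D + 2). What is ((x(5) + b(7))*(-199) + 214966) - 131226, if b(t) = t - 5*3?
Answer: 45333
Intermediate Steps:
b(t) = -15 + t (b(t) = t - 15 = -15 + t)
x(D) = -9 + 6*D*(2 + D) (x(D) = -9 + 3*((D + D)*(D + 2)) = -9 + 3*((2*D)*(2 + D)) = -9 + 3*(2*D*(2 + D)) = -9 + 6*D*(2 + D))
((x(5) + b(7))*(-199) + 214966) - 131226 = (((-9 + 6*5² + 12*5) + (-15 + 7))*(-199) + 214966) - 131226 = (((-9 + 6*25 + 60) - 8)*(-199) + 214966) - 131226 = (((-9 + 150 + 60) - 8)*(-199) + 214966) - 131226 = ((201 - 8)*(-199) + 214966) - 131226 = (193*(-199) + 214966) - 131226 = (-38407 + 214966) - 131226 = 176559 - 131226 = 45333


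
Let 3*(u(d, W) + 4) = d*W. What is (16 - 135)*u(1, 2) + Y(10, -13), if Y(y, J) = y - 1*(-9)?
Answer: 1247/3 ≈ 415.67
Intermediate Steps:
u(d, W) = -4 + W*d/3 (u(d, W) = -4 + (d*W)/3 = -4 + (W*d)/3 = -4 + W*d/3)
Y(y, J) = 9 + y (Y(y, J) = y + 9 = 9 + y)
(16 - 135)*u(1, 2) + Y(10, -13) = (16 - 135)*(-4 + (⅓)*2*1) + (9 + 10) = -119*(-4 + ⅔) + 19 = -119*(-10/3) + 19 = 1190/3 + 19 = 1247/3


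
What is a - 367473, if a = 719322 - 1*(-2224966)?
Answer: 2576815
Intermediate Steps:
a = 2944288 (a = 719322 + 2224966 = 2944288)
a - 367473 = 2944288 - 367473 = 2576815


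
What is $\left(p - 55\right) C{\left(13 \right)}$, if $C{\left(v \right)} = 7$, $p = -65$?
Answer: $-840$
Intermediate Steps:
$\left(p - 55\right) C{\left(13 \right)} = \left(-65 - 55\right) 7 = \left(-120\right) 7 = -840$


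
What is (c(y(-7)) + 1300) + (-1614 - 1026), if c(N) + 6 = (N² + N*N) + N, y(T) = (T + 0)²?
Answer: 3505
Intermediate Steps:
y(T) = T²
c(N) = -6 + N + 2*N² (c(N) = -6 + ((N² + N*N) + N) = -6 + ((N² + N²) + N) = -6 + (2*N² + N) = -6 + (N + 2*N²) = -6 + N + 2*N²)
(c(y(-7)) + 1300) + (-1614 - 1026) = ((-6 + (-7)² + 2*((-7)²)²) + 1300) + (-1614 - 1026) = ((-6 + 49 + 2*49²) + 1300) - 2640 = ((-6 + 49 + 2*2401) + 1300) - 2640 = ((-6 + 49 + 4802) + 1300) - 2640 = (4845 + 1300) - 2640 = 6145 - 2640 = 3505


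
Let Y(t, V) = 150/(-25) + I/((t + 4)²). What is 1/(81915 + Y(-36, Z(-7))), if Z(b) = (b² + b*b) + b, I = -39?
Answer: 1024/83874777 ≈ 1.2209e-5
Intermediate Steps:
Z(b) = b + 2*b² (Z(b) = (b² + b²) + b = 2*b² + b = b + 2*b²)
Y(t, V) = -6 - 39/(4 + t)² (Y(t, V) = 150/(-25) - 39/(t + 4)² = 150*(-1/25) - 39/(4 + t)² = -6 - 39/(4 + t)²)
1/(81915 + Y(-36, Z(-7))) = 1/(81915 + (-6 - 39/(4 - 36)²)) = 1/(81915 + (-6 - 39/(-32)²)) = 1/(81915 + (-6 - 39*1/1024)) = 1/(81915 + (-6 - 39/1024)) = 1/(81915 - 6183/1024) = 1/(83874777/1024) = 1024/83874777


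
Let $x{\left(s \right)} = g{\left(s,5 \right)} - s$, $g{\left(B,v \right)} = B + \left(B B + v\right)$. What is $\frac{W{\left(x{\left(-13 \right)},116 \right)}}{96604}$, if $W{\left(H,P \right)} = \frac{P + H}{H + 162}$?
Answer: $\frac{145}{16229472} \approx 8.9344 \cdot 10^{-6}$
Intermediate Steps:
$g{\left(B,v \right)} = B + v + B^{2}$ ($g{\left(B,v \right)} = B + \left(B^{2} + v\right) = B + \left(v + B^{2}\right) = B + v + B^{2}$)
$x{\left(s \right)} = 5 + s^{2}$ ($x{\left(s \right)} = \left(s + 5 + s^{2}\right) - s = \left(5 + s + s^{2}\right) - s = 5 + s^{2}$)
$W{\left(H,P \right)} = \frac{H + P}{162 + H}$
$\frac{W{\left(x{\left(-13 \right)},116 \right)}}{96604} = \frac{\frac{1}{162 + \left(5 + \left(-13\right)^{2}\right)} \left(\left(5 + \left(-13\right)^{2}\right) + 116\right)}{96604} = \frac{\left(5 + 169\right) + 116}{162 + \left(5 + 169\right)} \frac{1}{96604} = \frac{174 + 116}{162 + 174} \cdot \frac{1}{96604} = \frac{1}{336} \cdot 290 \cdot \frac{1}{96604} = \frac{145}{168} \cdot \frac{1}{96604} = \frac{145}{16229472}$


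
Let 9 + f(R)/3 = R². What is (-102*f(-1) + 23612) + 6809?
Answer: 32869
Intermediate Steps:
f(R) = -27 + 3*R²
(-102*f(-1) + 23612) + 6809 = (-102*(-27 + 3*(-1)²) + 23612) + 6809 = (-102*(-27 + 3*1) + 23612) + 6809 = (-102*(-27 + 3) + 23612) + 6809 = (-102*(-24) + 23612) + 6809 = (2448 + 23612) + 6809 = 26060 + 6809 = 32869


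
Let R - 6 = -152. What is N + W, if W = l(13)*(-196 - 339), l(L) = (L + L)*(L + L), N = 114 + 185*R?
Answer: -388556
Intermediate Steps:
R = -146 (R = 6 - 152 = -146)
N = -26896 (N = 114 + 185*(-146) = 114 - 27010 = -26896)
l(L) = 4*L**2 (l(L) = (2*L)*(2*L) = 4*L**2)
W = -361660 (W = (4*13**2)*(-196 - 339) = (4*169)*(-535) = 676*(-535) = -361660)
N + W = -26896 - 361660 = -388556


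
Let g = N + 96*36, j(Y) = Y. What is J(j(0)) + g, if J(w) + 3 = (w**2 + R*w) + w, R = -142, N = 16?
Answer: 3469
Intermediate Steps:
J(w) = -3 + w**2 - 141*w (J(w) = -3 + ((w**2 - 142*w) + w) = -3 + (w**2 - 141*w) = -3 + w**2 - 141*w)
g = 3472 (g = 16 + 96*36 = 16 + 3456 = 3472)
J(j(0)) + g = (-3 + 0**2 - 141*0) + 3472 = (-3 + 0 + 0) + 3472 = -3 + 3472 = 3469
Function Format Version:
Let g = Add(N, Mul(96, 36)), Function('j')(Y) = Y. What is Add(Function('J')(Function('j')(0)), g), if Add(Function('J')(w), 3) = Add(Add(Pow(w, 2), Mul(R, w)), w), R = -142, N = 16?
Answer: 3469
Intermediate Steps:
Function('J')(w) = Add(-3, Pow(w, 2), Mul(-141, w)) (Function('J')(w) = Add(-3, Add(Add(Pow(w, 2), Mul(-142, w)), w)) = Add(-3, Add(Pow(w, 2), Mul(-141, w))) = Add(-3, Pow(w, 2), Mul(-141, w)))
g = 3472 (g = Add(16, Mul(96, 36)) = Add(16, 3456) = 3472)
Add(Function('J')(Function('j')(0)), g) = Add(Add(-3, Pow(0, 2), Mul(-141, 0)), 3472) = Add(Add(-3, 0, 0), 3472) = Add(-3, 3472) = 3469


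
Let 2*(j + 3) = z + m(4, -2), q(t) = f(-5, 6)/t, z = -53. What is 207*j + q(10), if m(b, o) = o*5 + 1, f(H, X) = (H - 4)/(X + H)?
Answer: -70389/10 ≈ -7038.9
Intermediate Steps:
f(H, X) = (-4 + H)/(H + X)
m(b, o) = 1 + 5*o (m(b, o) = 5*o + 1 = 1 + 5*o)
q(t) = -9/t (q(t) = ((-4 - 5)/(-5 + 6))/t = (-9/1)/t = (1*(-9))/t = -9/t)
j = -34 (j = -3 + (-53 + (1 + 5*(-2)))/2 = -3 + (-53 + (1 - 10))/2 = -3 + (-53 - 9)/2 = -3 + (1/2)*(-62) = -3 - 31 = -34)
207*j + q(10) = 207*(-34) - 9/10 = -7038 - 9*1/10 = -7038 - 9/10 = -70389/10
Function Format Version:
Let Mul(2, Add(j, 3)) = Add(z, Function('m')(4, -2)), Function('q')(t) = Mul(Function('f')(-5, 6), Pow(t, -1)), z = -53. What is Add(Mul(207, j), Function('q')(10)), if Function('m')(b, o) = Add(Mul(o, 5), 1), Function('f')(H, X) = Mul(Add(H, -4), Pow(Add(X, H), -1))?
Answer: Rational(-70389, 10) ≈ -7038.9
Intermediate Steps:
Function('f')(H, X) = Mul(Pow(Add(H, X), -1), Add(-4, H)) (Function('f')(H, X) = Mul(Add(-4, H), Pow(Add(H, X), -1)) = Mul(Pow(Add(H, X), -1), Add(-4, H)))
Function('m')(b, o) = Add(1, Mul(5, o)) (Function('m')(b, o) = Add(Mul(5, o), 1) = Add(1, Mul(5, o)))
Function('q')(t) = Mul(-9, Pow(t, -1)) (Function('q')(t) = Mul(Mul(Pow(Add(-5, 6), -1), Add(-4, -5)), Pow(t, -1)) = Mul(Mul(Pow(1, -1), -9), Pow(t, -1)) = Mul(Mul(1, -9), Pow(t, -1)) = Mul(-9, Pow(t, -1)))
j = -34 (j = Add(-3, Mul(Rational(1, 2), Add(-53, Add(1, Mul(5, -2))))) = Add(-3, Mul(Rational(1, 2), Add(-53, Add(1, -10)))) = Add(-3, Mul(Rational(1, 2), Add(-53, -9))) = Add(-3, Mul(Rational(1, 2), -62)) = Add(-3, -31) = -34)
Add(Mul(207, j), Function('q')(10)) = Add(Mul(207, -34), Mul(-9, Pow(10, -1))) = Add(-7038, Mul(-9, Rational(1, 10))) = Add(-7038, Rational(-9, 10)) = Rational(-70389, 10)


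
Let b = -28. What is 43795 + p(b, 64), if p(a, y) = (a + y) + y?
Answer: 43895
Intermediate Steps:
p(a, y) = a + 2*y
43795 + p(b, 64) = 43795 + (-28 + 2*64) = 43795 + (-28 + 128) = 43795 + 100 = 43895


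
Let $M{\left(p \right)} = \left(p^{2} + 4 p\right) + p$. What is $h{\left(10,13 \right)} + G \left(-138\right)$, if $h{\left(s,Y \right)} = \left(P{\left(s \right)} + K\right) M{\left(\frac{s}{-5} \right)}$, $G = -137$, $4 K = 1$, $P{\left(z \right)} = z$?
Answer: $\frac{37689}{2} \approx 18845.0$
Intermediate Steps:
$M{\left(p \right)} = p^{2} + 5 p$
$K = \frac{1}{4}$ ($K = \frac{1}{4} \cdot 1 = \frac{1}{4} \approx 0.25$)
$h{\left(s,Y \right)} = - \frac{s \left(5 - \frac{s}{5}\right) \left(\frac{1}{4} + s\right)}{5}$ ($h{\left(s,Y \right)} = \left(s + \frac{1}{4}\right) \frac{s}{-5} \left(5 + \frac{s}{-5}\right) = \left(\frac{1}{4} + s\right) s \left(- \frac{1}{5}\right) \left(5 + s \left(- \frac{1}{5}\right)\right) = \left(\frac{1}{4} + s\right) - \frac{s}{5} \left(5 - \frac{s}{5}\right) = \left(\frac{1}{4} + s\right) \left(- \frac{s \left(5 - \frac{s}{5}\right)}{5}\right) = - \frac{s \left(5 - \frac{s}{5}\right) \left(\frac{1}{4} + s\right)}{5}$)
$h{\left(10,13 \right)} + G \left(-138\right) = \frac{1}{100} \cdot 10 \left(1 + 4 \cdot 10\right) \left(-25 + 10\right) - -18906 = \frac{1}{100} \cdot 10 \left(1 + 40\right) \left(-15\right) + 18906 = \frac{1}{100} \cdot 10 \cdot 41 \left(-15\right) + 18906 = - \frac{123}{2} + 18906 = \frac{37689}{2}$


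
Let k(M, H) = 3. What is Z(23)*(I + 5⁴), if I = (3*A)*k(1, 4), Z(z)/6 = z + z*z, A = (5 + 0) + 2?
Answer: 2278656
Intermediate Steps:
A = 7 (A = 5 + 2 = 7)
Z(z) = 6*z + 6*z² (Z(z) = 6*(z + z*z) = 6*(z + z²) = 6*z + 6*z²)
I = 63 (I = (3*7)*3 = 21*3 = 63)
Z(23)*(I + 5⁴) = (6*23*(1 + 23))*(63 + 5⁴) = (6*23*24)*(63 + 625) = 3312*688 = 2278656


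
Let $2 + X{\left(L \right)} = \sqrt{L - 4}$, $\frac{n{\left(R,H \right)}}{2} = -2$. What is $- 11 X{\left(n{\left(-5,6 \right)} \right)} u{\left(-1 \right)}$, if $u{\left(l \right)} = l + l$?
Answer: $-44 + 44 i \sqrt{2} \approx -44.0 + 62.225 i$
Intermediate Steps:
$n{\left(R,H \right)} = -4$ ($n{\left(R,H \right)} = 2 \left(-2\right) = -4$)
$X{\left(L \right)} = -2 + \sqrt{-4 + L}$ ($X{\left(L \right)} = -2 + \sqrt{L - 4} = -2 + \sqrt{-4 + L}$)
$u{\left(l \right)} = 2 l$
$- 11 X{\left(n{\left(-5,6 \right)} \right)} u{\left(-1 \right)} = - 11 \left(-2 + \sqrt{-4 - 4}\right) 2 \left(-1\right) = - 11 \left(-2 + \sqrt{-8}\right) \left(-2\right) = - 11 \left(-2 + 2 i \sqrt{2}\right) \left(-2\right) = \left(22 - 22 i \sqrt{2}\right) \left(-2\right) = -44 + 44 i \sqrt{2}$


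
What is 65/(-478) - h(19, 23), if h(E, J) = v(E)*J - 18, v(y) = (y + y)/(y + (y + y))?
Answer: 3629/1434 ≈ 2.5307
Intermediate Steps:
v(y) = ⅔ (v(y) = (2*y)/(y + 2*y) = (2*y)/((3*y)) = (2*y)*(1/(3*y)) = ⅔)
h(E, J) = -18 + 2*J/3 (h(E, J) = 2*J/3 - 18 = -18 + 2*J/3)
65/(-478) - h(19, 23) = 65/(-478) - (-18 + (⅔)*23) = 65*(-1/478) - (-18 + 46/3) = -65/478 - 1*(-8/3) = -65/478 + 8/3 = 3629/1434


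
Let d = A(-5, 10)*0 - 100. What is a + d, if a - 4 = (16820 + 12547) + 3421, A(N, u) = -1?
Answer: 32692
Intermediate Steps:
a = 32792 (a = 4 + ((16820 + 12547) + 3421) = 4 + (29367 + 3421) = 4 + 32788 = 32792)
d = -100 (d = -1*0 - 100 = 0 - 100 = -100)
a + d = 32792 - 100 = 32692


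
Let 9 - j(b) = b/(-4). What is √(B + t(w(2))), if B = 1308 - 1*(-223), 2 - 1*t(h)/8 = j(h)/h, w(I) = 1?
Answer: √1473 ≈ 38.380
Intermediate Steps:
j(b) = 9 + b/4 (j(b) = 9 - b/(-4) = 9 - b*(-1)/4 = 9 - (-1)*b/4 = 9 + b/4)
t(h) = 16 - 8*(9 + h/4)/h
B = 1531 (B = 1308 + 223 = 1531)
√(B + t(w(2))) = √(1531 + (14 - 72/1)) = √(1531 + (14 - 72*1)) = √(1531 + (14 - 72)) = √(1531 - 58) = √1473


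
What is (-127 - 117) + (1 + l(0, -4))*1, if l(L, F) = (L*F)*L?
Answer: -243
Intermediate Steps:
l(L, F) = F*L² (l(L, F) = (F*L)*L = F*L²)
(-127 - 117) + (1 + l(0, -4))*1 = (-127 - 117) + (1 - 4*0²)*1 = -244 + (1 - 4*0)*1 = -244 + (1 + 0)*1 = -244 + 1*1 = -244 + 1 = -243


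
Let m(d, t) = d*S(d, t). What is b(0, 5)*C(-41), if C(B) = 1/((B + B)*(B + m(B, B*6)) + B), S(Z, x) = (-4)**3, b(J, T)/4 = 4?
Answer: -16/211847 ≈ -7.5526e-5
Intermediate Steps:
b(J, T) = 16 (b(J, T) = 4*4 = 16)
S(Z, x) = -64
m(d, t) = -64*d (m(d, t) = d*(-64) = -64*d)
C(B) = 1/(B - 126*B**2) (C(B) = 1/((B + B)*(B - 64*B) + B) = 1/((2*B)*(-63*B) + B) = 1/(-126*B**2 + B) = 1/(B - 126*B**2))
b(0, 5)*C(-41) = 16*(1/((-41)*(1 - 126*(-41)))) = 16*(-1/(41*(1 + 5166))) = 16*(-1/41/5167) = 16*(-1/41*1/5167) = 16*(-1/211847) = -16/211847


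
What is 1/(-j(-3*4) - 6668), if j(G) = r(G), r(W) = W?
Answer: -1/6656 ≈ -0.00015024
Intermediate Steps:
j(G) = G
1/(-j(-3*4) - 6668) = 1/(-(-3)*4 - 6668) = 1/(-1*(-12) - 6668) = 1/(12 - 6668) = 1/(-6656) = -1/6656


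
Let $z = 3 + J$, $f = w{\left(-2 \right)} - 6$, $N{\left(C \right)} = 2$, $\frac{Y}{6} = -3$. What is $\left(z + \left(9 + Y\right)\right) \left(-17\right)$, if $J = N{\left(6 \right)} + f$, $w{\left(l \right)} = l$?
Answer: $204$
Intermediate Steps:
$Y = -18$ ($Y = 6 \left(-3\right) = -18$)
$f = -8$ ($f = -2 - 6 = -8$)
$J = -6$ ($J = 2 - 8 = -6$)
$z = -3$ ($z = 3 - 6 = -3$)
$\left(z + \left(9 + Y\right)\right) \left(-17\right) = \left(-3 + \left(9 - 18\right)\right) \left(-17\right) = \left(-3 - 9\right) \left(-17\right) = \left(-12\right) \left(-17\right) = 204$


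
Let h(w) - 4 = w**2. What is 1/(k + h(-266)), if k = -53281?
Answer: 1/17479 ≈ 5.7211e-5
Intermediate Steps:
h(w) = 4 + w**2
1/(k + h(-266)) = 1/(-53281 + (4 + (-266)**2)) = 1/(-53281 + (4 + 70756)) = 1/(-53281 + 70760) = 1/17479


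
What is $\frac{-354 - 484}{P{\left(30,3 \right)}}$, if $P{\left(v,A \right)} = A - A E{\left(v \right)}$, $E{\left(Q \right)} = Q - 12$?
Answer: $\frac{838}{51} \approx 16.431$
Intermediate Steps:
$E{\left(Q \right)} = -12 + Q$ ($E{\left(Q \right)} = Q - 12 = -12 + Q$)
$P{\left(v,A \right)} = A - A \left(-12 + v\right)$
$\frac{-354 - 484}{P{\left(30,3 \right)}} = \frac{-354 - 484}{3 \left(13 - 30\right)} = - \frac{838}{3 \left(-17\right)} = - \frac{838}{-51} = \left(-838\right) \left(- \frac{1}{51}\right) = \frac{838}{51}$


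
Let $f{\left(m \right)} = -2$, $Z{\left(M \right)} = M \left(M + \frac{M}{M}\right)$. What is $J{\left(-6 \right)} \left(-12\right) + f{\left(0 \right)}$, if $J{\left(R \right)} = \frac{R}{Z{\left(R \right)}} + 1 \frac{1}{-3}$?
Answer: $\frac{22}{5} \approx 4.4$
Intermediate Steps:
$Z{\left(M \right)} = M \left(1 + M\right)$ ($Z{\left(M \right)} = M \left(M + 1\right) = M \left(1 + M\right)$)
$J{\left(R \right)} = - \frac{1}{3} + \frac{1}{1 + R}$ ($J{\left(R \right)} = \frac{R}{R \left(1 + R\right)} + 1 \frac{1}{-3} = R \frac{1}{R \left(1 + R\right)} + 1 \left(- \frac{1}{3}\right) = \frac{1}{1 + R} - \frac{1}{3} = - \frac{1}{3} + \frac{1}{1 + R}$)
$J{\left(-6 \right)} \left(-12\right) + f{\left(0 \right)} = \frac{2 - -6}{3 \left(1 - 6\right)} \left(-12\right) - 2 = \frac{2 + 6}{3 \left(-5\right)} \left(-12\right) - 2 = \frac{1}{3} \left(- \frac{1}{5}\right) 8 \left(-12\right) - 2 = \left(- \frac{8}{15}\right) \left(-12\right) - 2 = \frac{32}{5} - 2 = \frac{22}{5}$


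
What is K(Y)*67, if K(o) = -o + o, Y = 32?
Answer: 0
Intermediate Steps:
K(o) = 0
K(Y)*67 = 0*67 = 0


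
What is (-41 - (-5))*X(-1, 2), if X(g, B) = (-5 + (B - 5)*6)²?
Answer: -19044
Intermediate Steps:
X(g, B) = (-35 + 6*B)² (X(g, B) = (-5 + (-5 + B)*6)² = (-5 + (-30 + 6*B))² = (-35 + 6*B)²)
(-41 - (-5))*X(-1, 2) = (-41 - (-5))*(-35 + 6*2)² = (-41 - 1*(-5))*(-35 + 12)² = (-41 + 5)*(-23)² = -36*529 = -19044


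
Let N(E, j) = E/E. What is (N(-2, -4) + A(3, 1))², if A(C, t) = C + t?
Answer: 25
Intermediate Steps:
N(E, j) = 1
(N(-2, -4) + A(3, 1))² = (1 + (3 + 1))² = (1 + 4)² = 5² = 25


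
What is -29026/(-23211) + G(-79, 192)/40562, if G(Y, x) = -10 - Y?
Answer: 1178954171/941484582 ≈ 1.2522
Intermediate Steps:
-29026/(-23211) + G(-79, 192)/40562 = -29026/(-23211) + (-10 - 1*(-79))/40562 = -29026*(-1/23211) + (-10 + 79)*(1/40562) = 29026/23211 + 69*(1/40562) = 29026/23211 + 69/40562 = 1178954171/941484582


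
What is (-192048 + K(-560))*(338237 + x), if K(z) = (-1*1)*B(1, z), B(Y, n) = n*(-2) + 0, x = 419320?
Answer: -146335770576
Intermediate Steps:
B(Y, n) = -2*n (B(Y, n) = -2*n + 0 = -2*n)
K(z) = 2*z (K(z) = (-1*1)*(-2*z) = -(-2)*z = 2*z)
(-192048 + K(-560))*(338237 + x) = (-192048 + 2*(-560))*(338237 + 419320) = (-192048 - 1120)*757557 = -193168*757557 = -146335770576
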